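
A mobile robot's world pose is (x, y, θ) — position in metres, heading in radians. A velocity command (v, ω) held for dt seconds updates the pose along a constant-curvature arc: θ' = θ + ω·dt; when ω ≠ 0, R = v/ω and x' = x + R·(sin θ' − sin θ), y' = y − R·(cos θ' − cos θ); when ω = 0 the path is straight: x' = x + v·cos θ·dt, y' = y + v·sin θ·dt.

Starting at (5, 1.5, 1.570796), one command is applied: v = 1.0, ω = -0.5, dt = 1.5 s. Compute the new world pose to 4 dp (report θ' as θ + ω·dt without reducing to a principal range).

(5.5366, 2.8633, 0.8208)

θ' = 1.5708 + -0.5·1.5 = 0.8208
R = v/ω = 1.0/-0.5 = -2.0000
x' = 5 + -2.0000·(sin 0.8208 − sin 1.5708) = 5.5366
y' = 1.5 − -2.0000·(cos 0.8208 − cos 1.5708) = 2.8633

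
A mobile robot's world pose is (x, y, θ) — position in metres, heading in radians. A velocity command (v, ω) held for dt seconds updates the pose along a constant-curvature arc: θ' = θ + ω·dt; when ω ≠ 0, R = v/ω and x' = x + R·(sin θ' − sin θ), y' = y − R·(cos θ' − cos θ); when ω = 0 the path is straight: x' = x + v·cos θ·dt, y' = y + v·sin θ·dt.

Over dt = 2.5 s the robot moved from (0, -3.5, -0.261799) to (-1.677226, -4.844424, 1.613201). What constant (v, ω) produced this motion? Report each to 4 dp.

v = -1.0000, ω = 0.7500

Δθ = 1.613201 − -0.261799 = 1.875000
ω = Δθ/dt = 1.875000/2.5 = 0.7500
R = Δx/(sin θ' − sin θ) = -1.3333
v = R·ω = -1.3333·0.7500 = -1.0000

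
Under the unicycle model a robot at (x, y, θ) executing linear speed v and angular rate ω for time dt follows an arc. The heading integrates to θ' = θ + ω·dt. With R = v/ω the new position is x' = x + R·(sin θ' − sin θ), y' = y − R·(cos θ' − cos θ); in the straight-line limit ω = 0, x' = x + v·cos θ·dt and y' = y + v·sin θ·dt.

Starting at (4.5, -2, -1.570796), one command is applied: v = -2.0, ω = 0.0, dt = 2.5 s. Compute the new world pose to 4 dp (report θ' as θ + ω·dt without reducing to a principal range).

θ' = -1.5708 + 0.0·2.5 = -1.5708
ω = 0 → straight: x' = 4.5 + -2.0·cos(-1.5708)·2.5 = 4.5000
y' = -2 + -2.0·sin(-1.5708)·2.5 = 3.0000

(4.5000, 3.0000, -1.5708)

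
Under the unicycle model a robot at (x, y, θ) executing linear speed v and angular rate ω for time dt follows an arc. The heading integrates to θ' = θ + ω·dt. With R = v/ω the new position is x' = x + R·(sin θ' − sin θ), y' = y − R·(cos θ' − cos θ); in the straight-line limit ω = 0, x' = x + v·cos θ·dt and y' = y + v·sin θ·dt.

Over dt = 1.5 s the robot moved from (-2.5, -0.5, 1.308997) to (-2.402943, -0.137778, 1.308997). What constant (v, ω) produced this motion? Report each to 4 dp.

v = 0.2500, ω = 0.0000

Δθ = 1.308997 − 1.308997 = 0.000000
ω = Δθ/dt = 0.000000/1.5 = 0.0000
ω = 0 → v = (Δx·cos θ + Δy·sin θ)/dt = 0.2500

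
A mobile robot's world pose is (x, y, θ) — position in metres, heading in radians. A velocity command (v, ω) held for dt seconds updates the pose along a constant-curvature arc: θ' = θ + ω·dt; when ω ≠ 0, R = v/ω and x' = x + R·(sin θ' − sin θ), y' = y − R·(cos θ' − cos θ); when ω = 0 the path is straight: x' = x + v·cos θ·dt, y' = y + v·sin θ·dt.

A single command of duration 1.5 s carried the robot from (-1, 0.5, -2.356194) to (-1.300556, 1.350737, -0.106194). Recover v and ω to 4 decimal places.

Δθ = -0.106194 − -2.356194 = 2.250000
ω = Δθ/dt = 2.250000/1.5 = 1.5000
R = −Δy/(cos θ' − cos θ) = -0.5000
v = R·ω = -0.5000·1.5000 = -0.7500

v = -0.7500, ω = 1.5000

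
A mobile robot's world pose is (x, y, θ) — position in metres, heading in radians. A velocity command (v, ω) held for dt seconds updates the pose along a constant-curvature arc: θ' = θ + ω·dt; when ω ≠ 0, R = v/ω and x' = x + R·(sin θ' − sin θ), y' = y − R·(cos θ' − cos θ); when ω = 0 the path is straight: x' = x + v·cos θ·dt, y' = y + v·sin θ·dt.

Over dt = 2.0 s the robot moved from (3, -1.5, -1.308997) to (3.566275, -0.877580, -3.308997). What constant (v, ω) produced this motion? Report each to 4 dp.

v = -0.5000, ω = -1.0000

Δθ = -3.308997 − -1.308997 = -2.000000
ω = Δθ/dt = -2.000000/2.0 = -1.0000
R = −Δy/(cos θ' − cos θ) = 0.5000
v = R·ω = 0.5000·-1.0000 = -0.5000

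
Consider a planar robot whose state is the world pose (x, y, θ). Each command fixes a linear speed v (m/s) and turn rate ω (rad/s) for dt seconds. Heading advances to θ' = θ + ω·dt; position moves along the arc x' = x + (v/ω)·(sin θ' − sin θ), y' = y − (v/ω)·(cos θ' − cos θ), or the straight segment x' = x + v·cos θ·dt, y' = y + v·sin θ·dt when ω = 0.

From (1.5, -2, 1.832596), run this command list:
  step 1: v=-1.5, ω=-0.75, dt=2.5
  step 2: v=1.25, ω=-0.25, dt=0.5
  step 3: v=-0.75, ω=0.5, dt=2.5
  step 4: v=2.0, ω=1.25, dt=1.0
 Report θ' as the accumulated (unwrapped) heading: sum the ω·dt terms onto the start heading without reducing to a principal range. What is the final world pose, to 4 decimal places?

(-1.7255, -3.5019, 2.3326)

step 1: θ'=-0.0424 (R=2.0000) → pose (-0.5166, -4.5158, -0.0424)
step 2: θ'=-0.1674 (R=-5.0000) → pose (0.1045, -4.5812, -0.1674)
step 3: θ'=1.0826 (R=-1.5000) → pose (-1.4702, -5.3567, 1.0826)
step 4: θ'=2.3326 (R=1.6000) → pose (-1.7255, -3.5019, 2.3326)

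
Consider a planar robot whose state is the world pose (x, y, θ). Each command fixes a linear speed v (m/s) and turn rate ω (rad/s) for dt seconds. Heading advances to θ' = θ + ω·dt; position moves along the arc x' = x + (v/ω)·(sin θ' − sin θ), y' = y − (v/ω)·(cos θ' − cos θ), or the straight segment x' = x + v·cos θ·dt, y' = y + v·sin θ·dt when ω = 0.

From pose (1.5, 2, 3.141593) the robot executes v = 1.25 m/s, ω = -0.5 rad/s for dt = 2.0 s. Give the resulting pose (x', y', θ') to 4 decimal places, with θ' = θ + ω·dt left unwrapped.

(-0.6037, 3.1492, 2.1416)

θ' = 3.1416 + -0.5·2.0 = 2.1416
R = v/ω = 1.25/-0.5 = -2.5000
x' = 1.5 + -2.5000·(sin 2.1416 − sin 3.1416) = -0.6037
y' = 2 − -2.5000·(cos 2.1416 − cos 3.1416) = 3.1492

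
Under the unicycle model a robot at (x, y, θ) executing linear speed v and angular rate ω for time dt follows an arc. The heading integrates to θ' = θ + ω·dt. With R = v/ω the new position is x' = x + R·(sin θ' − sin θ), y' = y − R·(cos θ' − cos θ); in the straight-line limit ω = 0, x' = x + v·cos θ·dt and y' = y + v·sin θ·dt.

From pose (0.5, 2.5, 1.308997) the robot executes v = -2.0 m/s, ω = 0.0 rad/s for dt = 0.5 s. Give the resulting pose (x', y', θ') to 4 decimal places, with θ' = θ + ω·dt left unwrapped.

θ' = 1.3090 + 0.0·0.5 = 1.3090
ω = 0 → straight: x' = 0.5 + -2.0·cos(1.3090)·0.5 = 0.2412
y' = 2.5 + -2.0·sin(1.3090)·0.5 = 1.5341

(0.2412, 1.5341, 1.3090)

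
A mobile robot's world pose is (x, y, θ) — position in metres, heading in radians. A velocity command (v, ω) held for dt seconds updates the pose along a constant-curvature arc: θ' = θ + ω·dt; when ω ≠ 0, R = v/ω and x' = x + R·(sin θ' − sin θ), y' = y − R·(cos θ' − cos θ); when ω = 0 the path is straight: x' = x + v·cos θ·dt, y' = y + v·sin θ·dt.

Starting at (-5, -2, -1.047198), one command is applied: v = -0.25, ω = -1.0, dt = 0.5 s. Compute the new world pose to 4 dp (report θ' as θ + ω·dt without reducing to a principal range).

(-5.0334, -1.8809, -1.5472)

θ' = -1.0472 + -1.0·0.5 = -1.5472
R = v/ω = -0.25/-1.0 = 0.2500
x' = -5 + 0.2500·(sin -1.5472 − sin -1.0472) = -5.0334
y' = -2 − 0.2500·(cos -1.5472 − cos -1.0472) = -1.8809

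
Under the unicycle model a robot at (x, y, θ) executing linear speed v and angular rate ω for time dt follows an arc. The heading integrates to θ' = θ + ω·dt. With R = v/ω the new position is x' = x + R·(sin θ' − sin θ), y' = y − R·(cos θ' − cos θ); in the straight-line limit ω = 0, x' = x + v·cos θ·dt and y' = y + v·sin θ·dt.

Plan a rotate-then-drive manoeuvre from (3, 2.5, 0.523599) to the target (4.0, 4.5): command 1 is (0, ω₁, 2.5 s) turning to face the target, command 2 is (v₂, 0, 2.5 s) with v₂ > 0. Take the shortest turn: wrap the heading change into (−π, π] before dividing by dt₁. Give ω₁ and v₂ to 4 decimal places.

ω₁ = 0.2334, v₂ = 0.8944

heading to target = atan2(4.5−2.5, 4−3) = 1.1071
Δθ = wrap(1.1071 − 0.5236) = 0.5835; ω₁ = Δθ/dt₁ = 0.2334
distance = √((4−3)² + (4.5−2.5)²) = 2.2361; v₂ = distance/dt₂ = 0.8944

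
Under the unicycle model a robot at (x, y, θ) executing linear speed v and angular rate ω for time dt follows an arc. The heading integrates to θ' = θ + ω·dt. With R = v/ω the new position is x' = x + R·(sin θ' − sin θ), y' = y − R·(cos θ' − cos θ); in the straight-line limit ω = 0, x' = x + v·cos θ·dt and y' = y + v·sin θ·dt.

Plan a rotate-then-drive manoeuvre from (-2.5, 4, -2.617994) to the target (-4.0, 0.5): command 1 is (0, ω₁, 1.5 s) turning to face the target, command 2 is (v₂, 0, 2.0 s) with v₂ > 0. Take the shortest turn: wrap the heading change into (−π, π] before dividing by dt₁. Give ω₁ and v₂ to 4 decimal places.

ω₁ = 0.4282, v₂ = 1.9039

heading to target = atan2(0.5−4, -4−-2.5) = -1.9757
Δθ = wrap(-1.9757 − -2.6180) = 0.6423; ω₁ = Δθ/dt₁ = 0.4282
distance = √((-4−-2.5)² + (0.5−4)²) = 3.8079; v₂ = distance/dt₂ = 1.9039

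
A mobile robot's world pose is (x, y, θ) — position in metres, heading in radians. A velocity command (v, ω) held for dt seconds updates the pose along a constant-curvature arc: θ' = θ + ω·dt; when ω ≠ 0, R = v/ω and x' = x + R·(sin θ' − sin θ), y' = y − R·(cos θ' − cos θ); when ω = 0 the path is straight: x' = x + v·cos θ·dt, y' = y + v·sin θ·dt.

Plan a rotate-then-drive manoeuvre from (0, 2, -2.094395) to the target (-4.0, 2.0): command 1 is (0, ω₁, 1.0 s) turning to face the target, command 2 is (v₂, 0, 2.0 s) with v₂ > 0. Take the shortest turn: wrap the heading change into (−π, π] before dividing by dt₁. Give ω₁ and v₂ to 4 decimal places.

ω₁ = -1.0472, v₂ = 2.0000

heading to target = atan2(2−2, -4−0) = 3.1416
Δθ = wrap(3.1416 − -2.0944) = -1.0472; ω₁ = Δθ/dt₁ = -1.0472
distance = √((-4−0)² + (2−2)²) = 4.0000; v₂ = distance/dt₂ = 2.0000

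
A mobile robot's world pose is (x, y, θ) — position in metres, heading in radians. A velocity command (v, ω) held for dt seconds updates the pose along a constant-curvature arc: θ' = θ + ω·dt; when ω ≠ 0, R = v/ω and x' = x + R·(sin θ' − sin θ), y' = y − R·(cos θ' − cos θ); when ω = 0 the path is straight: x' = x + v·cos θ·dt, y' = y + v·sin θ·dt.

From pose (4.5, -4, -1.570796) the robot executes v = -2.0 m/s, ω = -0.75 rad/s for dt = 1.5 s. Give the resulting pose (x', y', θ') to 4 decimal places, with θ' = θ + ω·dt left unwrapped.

θ' = -1.5708 + -0.75·1.5 = -2.6958
R = v/ω = -2.0/-0.75 = 2.6667
x' = 4.5 + 2.6667·(sin -2.6958 − sin -1.5708) = 6.0169
y' = -4 − 2.6667·(cos -2.6958 − cos -1.5708) = -1.5940

(6.0169, -1.5940, -2.6958)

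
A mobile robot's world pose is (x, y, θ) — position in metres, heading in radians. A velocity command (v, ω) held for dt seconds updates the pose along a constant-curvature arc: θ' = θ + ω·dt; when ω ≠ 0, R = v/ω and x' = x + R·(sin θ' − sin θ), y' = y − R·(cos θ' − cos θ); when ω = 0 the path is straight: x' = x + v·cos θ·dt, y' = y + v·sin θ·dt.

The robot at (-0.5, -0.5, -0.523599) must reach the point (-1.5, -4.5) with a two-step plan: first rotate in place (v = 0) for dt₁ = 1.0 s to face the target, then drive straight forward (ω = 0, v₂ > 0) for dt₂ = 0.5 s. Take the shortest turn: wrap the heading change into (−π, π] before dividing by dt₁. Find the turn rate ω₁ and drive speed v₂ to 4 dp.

heading to target = atan2(-4.5−-0.5, -1.5−-0.5) = -1.8158
Δθ = wrap(-1.8158 − -0.5236) = -1.2922; ω₁ = Δθ/dt₁ = -1.2922
distance = √((-1.5−-0.5)² + (-4.5−-0.5)²) = 4.1231; v₂ = distance/dt₂ = 8.2462

ω₁ = -1.2922, v₂ = 8.2462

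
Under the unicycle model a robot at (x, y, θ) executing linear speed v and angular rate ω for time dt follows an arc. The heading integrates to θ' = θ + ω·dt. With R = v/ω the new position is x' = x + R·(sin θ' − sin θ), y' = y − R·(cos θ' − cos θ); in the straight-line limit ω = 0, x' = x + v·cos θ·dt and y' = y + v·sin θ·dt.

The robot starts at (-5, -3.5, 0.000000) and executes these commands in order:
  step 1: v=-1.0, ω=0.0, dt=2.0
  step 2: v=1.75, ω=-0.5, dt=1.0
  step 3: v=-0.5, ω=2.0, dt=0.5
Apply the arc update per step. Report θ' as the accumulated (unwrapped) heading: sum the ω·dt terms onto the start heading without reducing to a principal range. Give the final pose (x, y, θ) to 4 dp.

step 1: θ'=0.0000 (straight) → pose (-7.0000, -3.5000, 0.0000)
step 2: θ'=-0.5000 (R=-3.5000) → pose (-5.3220, -3.9285, -0.5000)
step 3: θ'=0.5000 (R=-0.2500) → pose (-5.5617, -3.9285, 0.5000)

(-5.5617, -3.9285, 0.5000)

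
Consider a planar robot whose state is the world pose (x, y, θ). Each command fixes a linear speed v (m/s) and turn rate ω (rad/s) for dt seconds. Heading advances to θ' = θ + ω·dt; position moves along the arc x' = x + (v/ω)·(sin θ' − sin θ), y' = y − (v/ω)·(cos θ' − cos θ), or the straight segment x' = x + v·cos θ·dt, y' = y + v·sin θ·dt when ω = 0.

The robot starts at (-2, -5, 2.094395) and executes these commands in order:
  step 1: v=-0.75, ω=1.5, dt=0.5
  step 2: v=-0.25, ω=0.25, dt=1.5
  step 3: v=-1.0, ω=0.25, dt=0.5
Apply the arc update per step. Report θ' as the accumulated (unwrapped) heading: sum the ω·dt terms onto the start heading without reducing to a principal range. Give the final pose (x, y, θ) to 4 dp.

(-0.8481, -5.1990, 3.3444)

step 1: θ'=2.8444 (R=-0.5000) → pose (-1.7134, -5.2281, 2.8444)
step 2: θ'=3.2194 (R=-1.0000) → pose (-1.3428, -5.2689, 3.2194)
step 3: θ'=3.3444 (R=-4.0000) → pose (-0.8481, -5.1990, 3.3444)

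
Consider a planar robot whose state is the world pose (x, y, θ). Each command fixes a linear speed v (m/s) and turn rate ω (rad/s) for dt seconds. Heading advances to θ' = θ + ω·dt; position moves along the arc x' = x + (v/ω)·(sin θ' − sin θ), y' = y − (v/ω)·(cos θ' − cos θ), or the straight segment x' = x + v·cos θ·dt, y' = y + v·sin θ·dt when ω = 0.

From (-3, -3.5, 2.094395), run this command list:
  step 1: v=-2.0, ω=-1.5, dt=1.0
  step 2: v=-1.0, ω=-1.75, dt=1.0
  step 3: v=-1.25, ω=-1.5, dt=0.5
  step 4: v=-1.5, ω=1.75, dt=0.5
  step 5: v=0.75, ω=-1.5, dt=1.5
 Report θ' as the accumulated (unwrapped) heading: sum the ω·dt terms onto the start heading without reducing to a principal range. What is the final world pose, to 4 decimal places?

(-4.8480, -4.4483, -3.2806)

step 1: θ'=0.5944 (R=1.3333) → pose (-3.4080, -5.2713, 0.5944)
step 2: θ'=-1.1556 (R=0.5714) → pose (-4.2509, -5.0284, -1.1556)
step 3: θ'=-1.9056 (R=0.8333) → pose (-4.2754, -4.4184, -1.9056)
step 4: θ'=-1.0306 (R=-0.8571) → pose (-4.3499, -3.6960, -1.0306)
step 5: θ'=-3.2806 (R=-0.5000) → pose (-4.8480, -4.4483, -3.2806)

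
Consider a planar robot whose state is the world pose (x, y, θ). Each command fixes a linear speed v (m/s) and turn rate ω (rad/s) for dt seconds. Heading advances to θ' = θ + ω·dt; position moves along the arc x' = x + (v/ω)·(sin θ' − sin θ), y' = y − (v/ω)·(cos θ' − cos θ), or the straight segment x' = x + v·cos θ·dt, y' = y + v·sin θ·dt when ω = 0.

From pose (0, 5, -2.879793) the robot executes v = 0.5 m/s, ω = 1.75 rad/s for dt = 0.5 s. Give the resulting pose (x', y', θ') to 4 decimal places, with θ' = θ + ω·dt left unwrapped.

θ' = -2.8798 + 1.75·0.5 = -2.0048
R = v/ω = 0.5/1.75 = 0.2857
x' = 0 + 0.2857·(sin -2.0048 − sin -2.8798) = -0.1853
y' = 5 − 0.2857·(cos -2.0048 − cos -2.8798) = 4.8442

(-0.1853, 4.8442, -2.0048)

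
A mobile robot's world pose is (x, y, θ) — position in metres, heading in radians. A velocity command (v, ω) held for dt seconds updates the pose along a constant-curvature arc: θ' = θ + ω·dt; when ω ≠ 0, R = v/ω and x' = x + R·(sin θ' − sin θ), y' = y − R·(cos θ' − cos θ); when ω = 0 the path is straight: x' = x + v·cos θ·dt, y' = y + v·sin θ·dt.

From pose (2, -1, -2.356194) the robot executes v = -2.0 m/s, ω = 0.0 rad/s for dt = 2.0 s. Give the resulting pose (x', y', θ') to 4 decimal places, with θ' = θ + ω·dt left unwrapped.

(4.8284, 1.8284, -2.3562)

θ' = -2.3562 + 0.0·2.0 = -2.3562
ω = 0 → straight: x' = 2 + -2.0·cos(-2.3562)·2.0 = 4.8284
y' = -1 + -2.0·sin(-2.3562)·2.0 = 1.8284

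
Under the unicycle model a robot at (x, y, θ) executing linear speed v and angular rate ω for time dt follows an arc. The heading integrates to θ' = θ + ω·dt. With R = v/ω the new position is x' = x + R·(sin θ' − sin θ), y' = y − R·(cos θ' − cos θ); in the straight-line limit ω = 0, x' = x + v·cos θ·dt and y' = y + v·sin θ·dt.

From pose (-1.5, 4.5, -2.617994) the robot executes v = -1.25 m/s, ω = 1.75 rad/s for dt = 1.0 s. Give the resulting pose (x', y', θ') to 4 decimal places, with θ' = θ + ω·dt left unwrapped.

θ' = -2.6180 + 1.75·1.0 = -0.8680
R = v/ω = -1.25/1.75 = -0.7143
x' = -1.5 + -0.7143·(sin -0.8680 − sin -2.6180) = -1.3121
y' = 4.5 − -0.7143·(cos -0.8680 − cos -2.6180) = 5.5803

(-1.3121, 5.5803, -0.8680)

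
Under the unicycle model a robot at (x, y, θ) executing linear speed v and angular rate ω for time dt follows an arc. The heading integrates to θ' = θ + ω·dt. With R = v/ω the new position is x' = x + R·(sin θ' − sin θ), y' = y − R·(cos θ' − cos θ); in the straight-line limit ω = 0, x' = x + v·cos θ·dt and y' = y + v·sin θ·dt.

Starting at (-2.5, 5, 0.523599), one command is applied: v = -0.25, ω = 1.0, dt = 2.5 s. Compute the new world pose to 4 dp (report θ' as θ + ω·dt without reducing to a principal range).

θ' = 0.5236 + 1.0·2.5 = 3.0236
R = v/ω = -0.25/1.0 = -0.2500
x' = -2.5 + -0.2500·(sin 3.0236 − sin 0.5236) = -2.4044
y' = 5 − -0.2500·(cos 3.0236 − cos 0.5236) = 4.5352

(-2.4044, 4.5352, 3.0236)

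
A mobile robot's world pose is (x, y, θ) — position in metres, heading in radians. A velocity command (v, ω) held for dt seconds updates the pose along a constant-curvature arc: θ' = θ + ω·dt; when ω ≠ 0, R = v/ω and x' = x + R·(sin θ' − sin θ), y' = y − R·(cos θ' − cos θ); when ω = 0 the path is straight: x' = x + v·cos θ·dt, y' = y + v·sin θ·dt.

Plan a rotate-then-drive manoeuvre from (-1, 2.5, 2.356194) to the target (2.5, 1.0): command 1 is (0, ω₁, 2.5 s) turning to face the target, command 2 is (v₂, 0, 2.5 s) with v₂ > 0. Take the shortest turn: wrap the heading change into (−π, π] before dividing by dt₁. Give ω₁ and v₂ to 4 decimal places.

heading to target = atan2(1−2.5, 2.5−-1) = -0.4049
Δθ = wrap(-0.4049 − 2.3562) = -2.7611; ω₁ = Δθ/dt₁ = -1.1044
distance = √((2.5−-1)² + (1−2.5)²) = 3.8079; v₂ = distance/dt₂ = 1.5232

ω₁ = -1.1044, v₂ = 1.5232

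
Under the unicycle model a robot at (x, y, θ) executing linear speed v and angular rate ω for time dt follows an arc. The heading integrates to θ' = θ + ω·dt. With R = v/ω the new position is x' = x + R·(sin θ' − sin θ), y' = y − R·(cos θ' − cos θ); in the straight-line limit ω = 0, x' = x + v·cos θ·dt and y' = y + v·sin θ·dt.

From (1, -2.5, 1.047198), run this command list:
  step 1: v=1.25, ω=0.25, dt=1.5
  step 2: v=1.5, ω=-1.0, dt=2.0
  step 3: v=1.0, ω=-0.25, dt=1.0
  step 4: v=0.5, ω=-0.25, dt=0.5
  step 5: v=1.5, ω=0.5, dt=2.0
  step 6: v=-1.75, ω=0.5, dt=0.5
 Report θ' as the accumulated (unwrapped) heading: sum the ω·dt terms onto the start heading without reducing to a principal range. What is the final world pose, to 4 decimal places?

(6.5626, -1.9527, 0.2972)

step 1: θ'=1.4222 (R=5.0000) → pose (1.6148, -0.7403, 1.4222)
step 2: θ'=-0.5778 (R=-1.5000) → pose (3.9175, 0.2942, -0.5778)
step 3: θ'=-0.8278 (R=-4.0000) → pose (4.6786, -0.3505, -0.8278)
step 4: θ'=-0.9528 (R=-2.0000) → pose (4.8358, -0.5447, -0.9528)
step 5: θ'=0.0472 (R=3.0000) → pose (7.4224, -1.8032, 0.0472)
step 6: θ'=0.2972 (R=-3.5000) → pose (6.5626, -1.9527, 0.2972)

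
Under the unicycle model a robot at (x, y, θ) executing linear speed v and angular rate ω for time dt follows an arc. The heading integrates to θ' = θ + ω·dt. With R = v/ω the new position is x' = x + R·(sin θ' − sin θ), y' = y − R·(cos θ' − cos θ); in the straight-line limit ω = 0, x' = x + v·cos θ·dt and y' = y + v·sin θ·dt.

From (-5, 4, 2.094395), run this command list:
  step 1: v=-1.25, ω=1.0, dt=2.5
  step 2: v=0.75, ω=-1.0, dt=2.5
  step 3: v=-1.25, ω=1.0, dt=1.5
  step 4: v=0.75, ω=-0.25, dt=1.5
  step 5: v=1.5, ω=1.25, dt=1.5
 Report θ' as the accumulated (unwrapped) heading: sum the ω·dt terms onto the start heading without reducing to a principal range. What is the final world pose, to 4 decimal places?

step 1: θ'=4.5944 (R=-1.2500) → pose (-2.6762, 4.4778, 4.5944)
step 2: θ'=2.0944 (R=-0.7500) → pose (-4.0705, 4.1911, 2.0944)
step 3: θ'=3.5944 (R=-1.2500) → pose (-2.4411, 3.6921, 3.5944)
step 4: θ'=3.2194 (R=-3.0000) → pose (-3.5204, 3.3989, 3.2194)
step 5: θ'=5.0944 (R=1.2000) → pose (-4.5406, 1.7551, 5.0944)

(-4.5406, 1.7551, 5.0944)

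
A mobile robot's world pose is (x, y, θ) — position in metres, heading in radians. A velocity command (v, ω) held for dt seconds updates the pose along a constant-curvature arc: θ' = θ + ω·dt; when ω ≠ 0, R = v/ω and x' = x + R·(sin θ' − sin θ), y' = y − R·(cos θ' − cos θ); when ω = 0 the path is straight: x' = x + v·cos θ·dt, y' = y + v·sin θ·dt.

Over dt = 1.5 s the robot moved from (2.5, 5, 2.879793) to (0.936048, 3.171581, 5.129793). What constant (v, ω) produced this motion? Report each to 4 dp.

v = 2.0000, ω = 1.5000

Δθ = 5.129793 − 2.879793 = 2.250000
ω = Δθ/dt = 2.250000/1.5 = 1.5000
R = −Δy/(cos θ' − cos θ) = 1.3333
v = R·ω = 1.3333·1.5000 = 2.0000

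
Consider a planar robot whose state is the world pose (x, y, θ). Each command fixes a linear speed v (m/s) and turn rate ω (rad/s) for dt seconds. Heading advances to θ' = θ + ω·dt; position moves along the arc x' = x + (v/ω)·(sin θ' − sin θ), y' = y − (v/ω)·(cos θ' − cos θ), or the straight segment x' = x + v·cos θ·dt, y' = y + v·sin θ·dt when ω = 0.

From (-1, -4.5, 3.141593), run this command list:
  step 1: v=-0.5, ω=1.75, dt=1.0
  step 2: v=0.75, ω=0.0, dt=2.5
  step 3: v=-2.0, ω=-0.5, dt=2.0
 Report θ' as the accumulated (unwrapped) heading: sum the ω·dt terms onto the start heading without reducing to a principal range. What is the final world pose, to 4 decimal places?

step 1: θ'=4.8916 (R=-0.2857) → pose (-0.7189, -4.1634, 4.8916)
step 2: θ'=4.8916 (straight) → pose (-0.3846, -6.0083, 4.8916)
step 3: θ'=3.8916 (R=4.0000) → pose (0.8247, -2.3686, 3.8916)

(0.8247, -2.3686, 3.8916)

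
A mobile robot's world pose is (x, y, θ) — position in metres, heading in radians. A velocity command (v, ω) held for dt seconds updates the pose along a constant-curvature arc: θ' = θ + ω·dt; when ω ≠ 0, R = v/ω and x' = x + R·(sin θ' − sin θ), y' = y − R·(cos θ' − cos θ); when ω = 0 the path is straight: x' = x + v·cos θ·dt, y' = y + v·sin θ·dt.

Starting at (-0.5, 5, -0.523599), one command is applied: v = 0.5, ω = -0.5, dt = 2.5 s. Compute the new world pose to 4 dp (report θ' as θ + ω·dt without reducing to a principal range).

θ' = -0.5236 + -0.5·2.5 = -1.7736
R = v/ω = 0.5/-0.5 = -1.0000
x' = -0.5 + -1.0000·(sin -1.7736 − sin -0.5236) = -0.0205
y' = 5 − -1.0000·(cos -1.7736 − cos -0.5236) = 3.9326

(-0.0205, 3.9326, -1.7736)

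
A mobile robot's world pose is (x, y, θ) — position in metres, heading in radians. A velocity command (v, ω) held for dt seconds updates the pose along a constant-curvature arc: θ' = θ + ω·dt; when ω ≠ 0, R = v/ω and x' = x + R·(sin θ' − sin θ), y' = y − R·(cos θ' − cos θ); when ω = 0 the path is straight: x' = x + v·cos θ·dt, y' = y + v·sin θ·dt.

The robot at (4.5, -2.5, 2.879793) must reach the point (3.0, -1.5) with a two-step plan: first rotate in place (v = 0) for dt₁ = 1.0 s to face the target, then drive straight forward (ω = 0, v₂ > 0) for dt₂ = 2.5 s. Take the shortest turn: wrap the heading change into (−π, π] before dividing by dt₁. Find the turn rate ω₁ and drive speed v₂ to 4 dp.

heading to target = atan2(-1.5−-2.5, 3−4.5) = 2.5536
Δθ = wrap(2.5536 − 2.8798) = -0.3262; ω₁ = Δθ/dt₁ = -0.3262
distance = √((3−4.5)² + (-1.5−-2.5)²) = 1.8028; v₂ = distance/dt₂ = 0.7211

ω₁ = -0.3262, v₂ = 0.7211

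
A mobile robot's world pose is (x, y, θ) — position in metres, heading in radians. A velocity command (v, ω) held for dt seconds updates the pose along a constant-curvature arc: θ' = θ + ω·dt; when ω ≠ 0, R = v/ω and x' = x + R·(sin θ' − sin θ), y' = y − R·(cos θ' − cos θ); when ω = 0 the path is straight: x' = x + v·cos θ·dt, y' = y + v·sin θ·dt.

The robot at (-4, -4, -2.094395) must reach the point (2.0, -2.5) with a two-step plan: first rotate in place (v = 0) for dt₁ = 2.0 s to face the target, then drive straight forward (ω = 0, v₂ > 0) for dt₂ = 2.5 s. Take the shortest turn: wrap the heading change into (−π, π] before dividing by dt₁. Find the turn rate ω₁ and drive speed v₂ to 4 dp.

heading to target = atan2(-2.5−-4, 2−-4) = 0.2450
Δθ = wrap(0.2450 − -2.0944) = 2.3394; ω₁ = Δθ/dt₁ = 1.1697
distance = √((2−-4)² + (-2.5−-4)²) = 6.1847; v₂ = distance/dt₂ = 2.4739

ω₁ = 1.1697, v₂ = 2.4739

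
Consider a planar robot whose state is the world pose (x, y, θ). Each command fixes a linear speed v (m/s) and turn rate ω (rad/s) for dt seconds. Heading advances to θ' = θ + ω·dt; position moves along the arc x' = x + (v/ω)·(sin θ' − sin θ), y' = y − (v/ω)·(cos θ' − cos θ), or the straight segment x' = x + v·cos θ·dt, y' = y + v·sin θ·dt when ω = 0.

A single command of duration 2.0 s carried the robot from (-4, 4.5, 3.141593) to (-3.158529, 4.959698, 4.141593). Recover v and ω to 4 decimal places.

Δθ = 4.141593 − 3.141593 = 1.000000
ω = Δθ/dt = 1.000000/2.0 = 0.5000
R = Δx/(sin θ' − sin θ) = -1.0000
v = R·ω = -1.0000·0.5000 = -0.5000

v = -0.5000, ω = 0.5000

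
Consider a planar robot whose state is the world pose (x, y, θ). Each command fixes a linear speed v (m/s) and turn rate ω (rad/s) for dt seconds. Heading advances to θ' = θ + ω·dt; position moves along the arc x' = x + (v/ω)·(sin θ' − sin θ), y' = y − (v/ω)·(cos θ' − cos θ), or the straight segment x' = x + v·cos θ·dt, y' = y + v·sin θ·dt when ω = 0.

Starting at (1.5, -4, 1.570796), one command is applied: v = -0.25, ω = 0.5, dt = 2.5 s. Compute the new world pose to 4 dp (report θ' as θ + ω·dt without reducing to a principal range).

(1.8423, -4.4745, 2.8208)

θ' = 1.5708 + 0.5·2.5 = 2.8208
R = v/ω = -0.25/0.5 = -0.5000
x' = 1.5 + -0.5000·(sin 2.8208 − sin 1.5708) = 1.8423
y' = -4 − -0.5000·(cos 2.8208 − cos 1.5708) = -4.4745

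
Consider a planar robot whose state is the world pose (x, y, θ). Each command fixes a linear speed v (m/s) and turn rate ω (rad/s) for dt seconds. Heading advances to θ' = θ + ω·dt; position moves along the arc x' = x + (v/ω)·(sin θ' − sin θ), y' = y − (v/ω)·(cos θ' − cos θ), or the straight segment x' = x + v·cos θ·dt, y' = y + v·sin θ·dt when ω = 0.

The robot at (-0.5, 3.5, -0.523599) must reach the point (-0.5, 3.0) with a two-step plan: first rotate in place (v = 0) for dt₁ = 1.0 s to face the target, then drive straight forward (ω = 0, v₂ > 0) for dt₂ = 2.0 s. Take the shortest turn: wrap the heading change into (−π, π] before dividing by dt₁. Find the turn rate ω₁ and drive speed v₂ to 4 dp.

heading to target = atan2(3−3.5, -0.5−-0.5) = -1.5708
Δθ = wrap(-1.5708 − -0.5236) = -1.0472; ω₁ = Δθ/dt₁ = -1.0472
distance = √((-0.5−-0.5)² + (3−3.5)²) = 0.5000; v₂ = distance/dt₂ = 0.2500

ω₁ = -1.0472, v₂ = 0.2500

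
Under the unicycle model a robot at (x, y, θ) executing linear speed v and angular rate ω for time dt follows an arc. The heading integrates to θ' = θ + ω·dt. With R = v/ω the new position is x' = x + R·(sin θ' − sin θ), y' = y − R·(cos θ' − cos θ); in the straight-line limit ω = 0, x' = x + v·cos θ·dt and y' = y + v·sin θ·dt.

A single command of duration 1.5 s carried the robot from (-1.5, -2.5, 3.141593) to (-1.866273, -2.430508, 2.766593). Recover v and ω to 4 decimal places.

v = 0.2500, ω = -0.2500

Δθ = 2.766593 − 3.141593 = -0.375000
ω = Δθ/dt = -0.375000/1.5 = -0.2500
R = Δx/(sin θ' − sin θ) = -1.0000
v = R·ω = -1.0000·-0.2500 = 0.2500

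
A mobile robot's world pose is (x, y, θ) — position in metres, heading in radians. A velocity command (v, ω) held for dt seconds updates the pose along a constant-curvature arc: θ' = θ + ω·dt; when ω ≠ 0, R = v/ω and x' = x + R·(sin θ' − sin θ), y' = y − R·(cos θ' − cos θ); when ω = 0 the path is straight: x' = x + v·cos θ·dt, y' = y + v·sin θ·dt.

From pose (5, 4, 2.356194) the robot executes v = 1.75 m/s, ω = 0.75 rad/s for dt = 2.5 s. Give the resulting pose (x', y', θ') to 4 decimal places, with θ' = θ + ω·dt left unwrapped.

(1.2817, 3.4300, 4.2312)

θ' = 2.3562 + 0.75·2.5 = 4.2312
R = v/ω = 1.75/0.75 = 2.3333
x' = 5 + 2.3333·(sin 4.2312 − sin 2.3562) = 1.2817
y' = 4 − 2.3333·(cos 4.2312 − cos 2.3562) = 3.4300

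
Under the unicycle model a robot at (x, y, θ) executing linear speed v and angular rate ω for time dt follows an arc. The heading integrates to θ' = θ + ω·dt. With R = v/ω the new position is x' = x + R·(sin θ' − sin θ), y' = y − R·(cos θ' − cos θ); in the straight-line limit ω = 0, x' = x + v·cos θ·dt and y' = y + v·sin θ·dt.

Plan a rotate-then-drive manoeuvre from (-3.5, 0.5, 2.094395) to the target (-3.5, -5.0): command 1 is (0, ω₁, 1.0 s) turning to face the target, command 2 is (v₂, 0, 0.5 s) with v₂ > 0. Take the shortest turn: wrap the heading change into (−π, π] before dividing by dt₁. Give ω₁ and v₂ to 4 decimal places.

ω₁ = 2.6180, v₂ = 11.0000

heading to target = atan2(-5−0.5, -3.5−-3.5) = -1.5708
Δθ = wrap(-1.5708 − 2.0944) = 2.6180; ω₁ = Δθ/dt₁ = 2.6180
distance = √((-3.5−-3.5)² + (-5−0.5)²) = 5.5000; v₂ = distance/dt₂ = 11.0000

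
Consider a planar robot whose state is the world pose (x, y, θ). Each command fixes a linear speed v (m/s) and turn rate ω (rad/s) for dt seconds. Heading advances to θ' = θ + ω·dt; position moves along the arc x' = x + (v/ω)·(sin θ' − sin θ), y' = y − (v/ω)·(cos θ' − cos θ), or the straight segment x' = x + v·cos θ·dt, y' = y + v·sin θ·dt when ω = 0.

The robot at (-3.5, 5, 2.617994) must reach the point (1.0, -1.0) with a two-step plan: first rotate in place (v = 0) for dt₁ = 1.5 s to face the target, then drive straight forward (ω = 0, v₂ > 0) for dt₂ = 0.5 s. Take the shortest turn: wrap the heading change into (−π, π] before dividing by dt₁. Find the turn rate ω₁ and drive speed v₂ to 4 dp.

ω₁ = 1.8253, v₂ = 15.0000

heading to target = atan2(-1−5, 1−-3.5) = -0.9273
Δθ = wrap(-0.9273 − 2.6180) = 2.7379; ω₁ = Δθ/dt₁ = 1.8253
distance = √((1−-3.5)² + (-1−5)²) = 7.5000; v₂ = distance/dt₂ = 15.0000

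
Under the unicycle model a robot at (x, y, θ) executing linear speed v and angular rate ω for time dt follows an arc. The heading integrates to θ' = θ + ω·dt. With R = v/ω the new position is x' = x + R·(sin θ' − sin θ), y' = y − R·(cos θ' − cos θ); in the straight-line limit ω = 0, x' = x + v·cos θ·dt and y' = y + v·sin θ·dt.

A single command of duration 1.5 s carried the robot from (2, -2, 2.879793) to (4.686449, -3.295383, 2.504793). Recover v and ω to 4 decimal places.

v = -2.0000, ω = -0.2500

Δθ = 2.504793 − 2.879793 = -0.375000
ω = Δθ/dt = -0.375000/1.5 = -0.2500
R = Δx/(sin θ' − sin θ) = 8.0000
v = R·ω = 8.0000·-0.2500 = -2.0000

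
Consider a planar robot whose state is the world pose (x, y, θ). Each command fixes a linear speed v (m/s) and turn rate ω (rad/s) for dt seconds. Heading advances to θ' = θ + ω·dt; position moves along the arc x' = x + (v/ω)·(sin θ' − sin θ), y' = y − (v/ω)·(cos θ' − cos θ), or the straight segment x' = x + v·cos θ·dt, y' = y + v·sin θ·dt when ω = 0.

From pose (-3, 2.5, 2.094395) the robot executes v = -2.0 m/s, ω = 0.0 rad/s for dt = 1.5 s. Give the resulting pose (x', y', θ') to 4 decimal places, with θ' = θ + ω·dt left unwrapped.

θ' = 2.0944 + 0.0·1.5 = 2.0944
ω = 0 → straight: x' = -3 + -2.0·cos(2.0944)·1.5 = -1.5000
y' = 2.5 + -2.0·sin(2.0944)·1.5 = -0.0981

(-1.5000, -0.0981, 2.0944)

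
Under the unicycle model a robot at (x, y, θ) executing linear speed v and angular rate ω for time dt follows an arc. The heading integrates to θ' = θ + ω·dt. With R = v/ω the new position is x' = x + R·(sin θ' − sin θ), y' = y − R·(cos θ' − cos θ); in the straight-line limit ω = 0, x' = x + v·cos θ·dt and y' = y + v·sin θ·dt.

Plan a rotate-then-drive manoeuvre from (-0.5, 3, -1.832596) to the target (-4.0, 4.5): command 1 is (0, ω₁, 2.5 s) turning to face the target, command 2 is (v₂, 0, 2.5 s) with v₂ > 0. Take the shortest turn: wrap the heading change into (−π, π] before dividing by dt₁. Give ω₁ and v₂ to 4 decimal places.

ω₁ = -0.6856, v₂ = 1.5232

heading to target = atan2(4.5−3, -4−-0.5) = 2.7367
Δθ = wrap(2.7367 − -1.8326) = -1.7139; ω₁ = Δθ/dt₁ = -0.6856
distance = √((-4−-0.5)² + (4.5−3)²) = 3.8079; v₂ = distance/dt₂ = 1.5232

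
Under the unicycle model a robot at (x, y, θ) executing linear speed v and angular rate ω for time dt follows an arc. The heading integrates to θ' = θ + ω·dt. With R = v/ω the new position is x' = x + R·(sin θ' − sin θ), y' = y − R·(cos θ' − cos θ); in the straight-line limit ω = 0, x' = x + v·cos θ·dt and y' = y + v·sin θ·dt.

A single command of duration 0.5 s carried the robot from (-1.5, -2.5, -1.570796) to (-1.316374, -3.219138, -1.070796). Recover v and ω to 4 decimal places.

Δθ = -1.070796 − -1.570796 = 0.500000
ω = Δθ/dt = 0.500000/0.5 = 1.0000
R = −Δy/(cos θ' − cos θ) = 1.5000
v = R·ω = 1.5000·1.0000 = 1.5000

v = 1.5000, ω = 1.0000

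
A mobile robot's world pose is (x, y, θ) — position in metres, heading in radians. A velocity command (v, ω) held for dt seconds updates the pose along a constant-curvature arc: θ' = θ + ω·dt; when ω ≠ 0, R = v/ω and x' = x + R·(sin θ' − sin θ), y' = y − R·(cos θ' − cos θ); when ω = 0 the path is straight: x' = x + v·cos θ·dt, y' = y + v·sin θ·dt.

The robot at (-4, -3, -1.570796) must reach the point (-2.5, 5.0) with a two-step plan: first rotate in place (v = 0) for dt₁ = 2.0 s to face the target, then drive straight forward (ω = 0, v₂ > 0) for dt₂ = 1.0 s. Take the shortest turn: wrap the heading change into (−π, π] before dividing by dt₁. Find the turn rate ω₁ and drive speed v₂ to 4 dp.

ω₁ = 1.4781, v₂ = 8.1394

heading to target = atan2(5−-3, -2.5−-4) = 1.3854
Δθ = wrap(1.3854 − -1.5708) = 2.9562; ω₁ = Δθ/dt₁ = 1.4781
distance = √((-2.5−-4)² + (5−-3)²) = 8.1394; v₂ = distance/dt₂ = 8.1394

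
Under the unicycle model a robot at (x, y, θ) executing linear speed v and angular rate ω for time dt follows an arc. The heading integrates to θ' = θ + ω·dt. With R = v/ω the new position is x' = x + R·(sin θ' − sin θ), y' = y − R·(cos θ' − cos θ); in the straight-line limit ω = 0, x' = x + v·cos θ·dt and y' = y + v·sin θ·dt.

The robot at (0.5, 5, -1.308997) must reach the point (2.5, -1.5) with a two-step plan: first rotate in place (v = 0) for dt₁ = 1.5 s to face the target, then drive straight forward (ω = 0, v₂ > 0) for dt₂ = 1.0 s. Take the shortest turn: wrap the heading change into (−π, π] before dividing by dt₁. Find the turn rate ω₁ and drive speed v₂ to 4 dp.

heading to target = atan2(-1.5−5, 2.5−0.5) = -1.2723
Δθ = wrap(-1.2723 − -1.3090) = 0.0367; ω₁ = Δθ/dt₁ = 0.0245
distance = √((2.5−0.5)² + (-1.5−5)²) = 6.8007; v₂ = distance/dt₂ = 6.8007

ω₁ = 0.0245, v₂ = 6.8007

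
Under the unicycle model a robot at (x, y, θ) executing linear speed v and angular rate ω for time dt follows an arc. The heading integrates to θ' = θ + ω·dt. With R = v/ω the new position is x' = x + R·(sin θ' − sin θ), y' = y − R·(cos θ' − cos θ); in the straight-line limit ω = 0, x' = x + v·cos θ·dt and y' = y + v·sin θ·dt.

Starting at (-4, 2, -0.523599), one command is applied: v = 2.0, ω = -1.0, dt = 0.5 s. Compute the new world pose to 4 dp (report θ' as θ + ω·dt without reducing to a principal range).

θ' = -0.5236 + -1.0·0.5 = -1.0236
R = v/ω = 2.0/-1.0 = -2.0000
x' = -4 + -2.0000·(sin -1.0236 − sin -0.5236) = -3.2920
y' = 2 − -2.0000·(cos -1.0236 − cos -0.5236) = 1.3085

(-3.2920, 1.3085, -1.0236)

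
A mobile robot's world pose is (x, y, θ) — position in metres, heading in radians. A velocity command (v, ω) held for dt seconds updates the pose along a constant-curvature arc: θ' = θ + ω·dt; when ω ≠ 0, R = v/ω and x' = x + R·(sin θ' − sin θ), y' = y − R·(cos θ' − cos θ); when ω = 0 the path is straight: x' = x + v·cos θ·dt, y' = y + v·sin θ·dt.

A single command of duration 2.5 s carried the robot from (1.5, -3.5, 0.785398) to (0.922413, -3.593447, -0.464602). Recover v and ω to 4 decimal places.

v = -0.2500, ω = -0.5000

Δθ = -0.464602 − 0.785398 = -1.250000
ω = Δθ/dt = -1.250000/2.5 = -0.5000
R = Δx/(sin θ' − sin θ) = 0.5000
v = R·ω = 0.5000·-0.5000 = -0.2500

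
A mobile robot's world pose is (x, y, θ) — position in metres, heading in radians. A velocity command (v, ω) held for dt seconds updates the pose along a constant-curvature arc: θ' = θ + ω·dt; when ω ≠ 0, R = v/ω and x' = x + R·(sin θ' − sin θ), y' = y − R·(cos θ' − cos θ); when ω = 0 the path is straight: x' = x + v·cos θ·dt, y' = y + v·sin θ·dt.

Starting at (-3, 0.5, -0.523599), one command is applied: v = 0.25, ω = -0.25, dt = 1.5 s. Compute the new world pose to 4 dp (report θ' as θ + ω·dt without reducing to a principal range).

(-2.7175, 0.2567, -0.8986)

θ' = -0.5236 + -0.25·1.5 = -0.8986
R = v/ω = 0.25/-0.25 = -1.0000
x' = -3 + -1.0000·(sin -0.8986 − sin -0.5236) = -2.7175
y' = 0.5 − -1.0000·(cos -0.8986 − cos -0.5236) = 0.2567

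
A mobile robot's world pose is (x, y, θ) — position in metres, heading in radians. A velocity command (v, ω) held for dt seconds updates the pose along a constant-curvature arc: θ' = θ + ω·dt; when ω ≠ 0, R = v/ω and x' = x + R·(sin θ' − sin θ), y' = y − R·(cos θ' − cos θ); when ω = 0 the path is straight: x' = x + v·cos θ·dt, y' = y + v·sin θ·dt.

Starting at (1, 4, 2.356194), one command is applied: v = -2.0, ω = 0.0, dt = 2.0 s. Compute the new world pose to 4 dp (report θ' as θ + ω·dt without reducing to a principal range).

θ' = 2.3562 + 0.0·2.0 = 2.3562
ω = 0 → straight: x' = 1 + -2.0·cos(2.3562)·2.0 = 3.8284
y' = 4 + -2.0·sin(2.3562)·2.0 = 1.1716

(3.8284, 1.1716, 2.3562)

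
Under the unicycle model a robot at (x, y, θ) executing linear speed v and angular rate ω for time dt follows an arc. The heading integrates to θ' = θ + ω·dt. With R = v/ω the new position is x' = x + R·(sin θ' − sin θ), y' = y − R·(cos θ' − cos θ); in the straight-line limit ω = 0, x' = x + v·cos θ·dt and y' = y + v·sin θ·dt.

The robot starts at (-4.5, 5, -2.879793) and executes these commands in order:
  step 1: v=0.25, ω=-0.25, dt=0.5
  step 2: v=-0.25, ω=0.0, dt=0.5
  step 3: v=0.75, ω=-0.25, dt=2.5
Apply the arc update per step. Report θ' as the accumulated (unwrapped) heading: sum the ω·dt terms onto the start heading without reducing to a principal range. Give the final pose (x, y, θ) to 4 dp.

step 1: θ'=-3.0048 (R=-1.0000) → pose (-4.6224, 4.9753, -3.0048)
step 2: θ'=-3.0048 (straight) → pose (-4.4986, 4.9923, -3.0048)
step 3: θ'=-3.6298 (R=-3.0000) → pose (-6.3148, 5.3148, -3.6298)

(-6.3148, 5.3148, -3.6298)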